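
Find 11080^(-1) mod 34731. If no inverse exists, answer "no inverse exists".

3727

Apply the Euclidean algorithm to 34731 and 11080:
34731 = 3·11080 + 1491
11080 = 7·1491 + 643
1491 = 2·643 + 205
643 = 3·205 + 28
205 = 7·28 + 9
28 = 3·9 + 1
9 = 9·1 + 0
Since gcd(11080, 34731) = 1, back-substitute to write 1 as a combination:
1 = 28 − 3·9
1 = −3·205 + 22·28
1 = 22·643 − 69·205
1 = −69·1491 + 160·643
1 = 160·11080 − 1189·1491
1 = −1189·34731 + 3727·11080
So 11080·3727 ≡ 1 (mod 34731).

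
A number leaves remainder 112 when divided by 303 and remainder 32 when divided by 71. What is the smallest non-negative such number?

2233

Write x = 112 + 303·k. Then 303·k ≡ 32 − 112 ≡ 62 (mod 71).
Need 303⁻¹ mod 71. Extended Euclid on (71, 19):
71 = 3·19 + 14
19 = 1·14 + 5
14 = 2·5 + 4
5 = 1·4 + 1
4 = 4·1 + 0
Back-substitute:
1 = 5 − 4
1 = −14 + 3·5
1 = 3·19 − 4·14
1 = −4·71 + 15·19
303⁻¹ ≡ 15 (mod 71), so k ≡ 15·62 ≡ 7 (mod 71).
x = 112 + 303·7 = 2233.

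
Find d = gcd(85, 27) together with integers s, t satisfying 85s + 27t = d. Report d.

Euclidean algorithm:
85 = 3*27 + 4
27 = 6*4 + 3
4 = 1*3 + 1
3 = 3*1 + 0
gcd(85, 27) = 1.
Working backward:
1 = 4 − 3
1 = −27 + 7·4
1 = 7·85 − 22·27
So 1 = (7)·85 + (-22)·27.

1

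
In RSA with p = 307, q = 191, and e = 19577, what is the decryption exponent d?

57353

φ(n) = (p−1)(q−1) = 306·190 = 58140.
Need d with 19577·d ≡ 1 (mod 58140). Apply the extended Euclidean algorithm:
58140 = 2·19577 + 18986
19577 = 1·18986 + 591
18986 = 32·591 + 74
591 = 7·74 + 73
74 = 1·73 + 1
73 = 73·1 + 0
Back-substitute:
1 = 74 − 73
1 = −591 + 8·74
1 = 8·18986 − 257·591
1 = −257·19577 + 265·18986
1 = 265·58140 − 787·19577
So 19577·(-787) ≡ 1 (mod 58140), hence d ≡ -787 ≡ 57353 (mod 58140).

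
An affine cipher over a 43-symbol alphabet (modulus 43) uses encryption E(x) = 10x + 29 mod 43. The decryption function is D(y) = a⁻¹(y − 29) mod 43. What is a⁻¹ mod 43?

13

gcd(43, 10) by repeated division:
43 = 4·10 + 3
10 = 3·3 + 1
3 = 3·1 + 0
The gcd is 1. Working backward:
1 = 10 − 3·3
1 = −3·43 + 13·10
So 10·13 ≡ 1 (mod 43).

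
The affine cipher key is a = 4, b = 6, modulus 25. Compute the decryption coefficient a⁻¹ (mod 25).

Extended Euclidean algorithm:
25 = 6·4 + 1
4 = 4·1 + 0
The gcd is 1. Working backward:
1 = 25 − 6·4
Hence 4⁻¹ ≡ -6 ≡ 19 (mod 25).

19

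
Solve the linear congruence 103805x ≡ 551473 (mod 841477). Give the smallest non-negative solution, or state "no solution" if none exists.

2040

First find gcd(103805, 841477):
841477 = 8·103805 + 11037
103805 = 9·11037 + 4472
11037 = 2·4472 + 2093
4472 = 2·2093 + 286
2093 = 7·286 + 91
286 = 3·91 + 13
91 = 7·13 + 0
gcd = 13 and 13 | 551473, so solutions exist. Divide through by 13: 7985x ≡ 42421 (mod 64729).
Now find 7985⁻¹ mod 64729:
64729 = 8×7985 + 849
7985 = 9×849 + 344
849 = 2×344 + 161
344 = 2×161 + 22
161 = 7×22 + 7
22 = 3×7 + 1
7 = 7×1 + 0
Back-substitute:
1 = 22 − 3·7
1 = −3·161 + 22·22
1 = 22·344 − 47·161
1 = −47·849 + 116·344
1 = 116·7985 − 1091·849
1 = −1091·64729 + 8844·7985
So 7985⁻¹ ≡ 8844 (mod 64729).
Then x ≡ 8844·42421 ≡ 2040 (mod 64729); the smallest non-negative solution is x = 2040.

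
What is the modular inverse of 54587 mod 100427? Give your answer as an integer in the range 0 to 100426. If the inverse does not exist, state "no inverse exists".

4914

gcd(100427, 54587) by repeated division:
100427 = 1×54587 + 45840
54587 = 1×45840 + 8747
45840 = 5×8747 + 2105
8747 = 4×2105 + 327
2105 = 6×327 + 143
327 = 2×143 + 41
143 = 3×41 + 20
41 = 2×20 + 1
20 = 20×1 + 0
Since gcd(54587, 100427) = 1, back-substitute to write 1 as a combination:
1 = 41 − 2·20
1 = −2·143 + 7·41
1 = 7·327 − 16·143
1 = −16·2105 + 103·327
1 = 103·8747 − 428·2105
1 = −428·45840 + 2243·8747
1 = 2243·54587 − 2671·45840
1 = −2671·100427 + 4914·54587
So 54587·4914 ≡ 1 (mod 100427).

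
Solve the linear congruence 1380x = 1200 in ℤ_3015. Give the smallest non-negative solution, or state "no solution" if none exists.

First find gcd(1380, 3015):
3015 = 2·1380 + 255
1380 = 5·255 + 105
255 = 2·105 + 45
105 = 2·45 + 15
45 = 3·15 + 0
gcd = 15 and 15 | 1200, so solutions exist. Divide through by 15: 92x ≡ 80 (mod 201).
Now find 92⁻¹ mod 201:
201 = 2*92 + 17
92 = 5*17 + 7
17 = 2*7 + 3
7 = 2*3 + 1
3 = 3*1 + 0
Back-substitute:
1 = 7 − 2·3
1 = −2·17 + 5·7
1 = 5·92 − 27·17
1 = −27·201 + 59·92
So 92⁻¹ ≡ 59 (mod 201).
Then x ≡ 59·80 ≡ 97 (mod 201); the smallest non-negative solution is x = 97.

97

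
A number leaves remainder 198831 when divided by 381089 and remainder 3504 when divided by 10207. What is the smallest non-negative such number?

Write x = 198831 + 381089·k. Then 381089·k ≡ 3504 − 198831 ≡ 8813 (mod 10207).
Need 381089⁻¹ mod 10207. Extended Euclid on (10207, 3430):
10207 = 2·3430 + 3347
3430 = 1·3347 + 83
3347 = 40·83 + 27
83 = 3·27 + 2
27 = 13·2 + 1
2 = 2·1 + 0
Back-substitute:
1 = 27 − 13·2
1 = −13·83 + 40·27
1 = 40·3347 − 1613·83
1 = −1613·3430 + 1653·3347
1 = 1653·10207 − 4919·3430
381089⁻¹ ≡ 5288 (mod 10207), so k ≡ 5288·8813 ≡ 8189 (mod 10207).
x = 198831 + 381089·8189 = 3120936652.

3120936652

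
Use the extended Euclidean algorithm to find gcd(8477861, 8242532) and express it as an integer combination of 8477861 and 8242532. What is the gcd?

1

Apply Euclid's algorithm to 8477861 and 8242532:
8477861 = 1×8242532 + 235329
8242532 = 35×235329 + 6017
235329 = 39×6017 + 666
6017 = 9×666 + 23
666 = 28×23 + 22
23 = 1×22 + 1
22 = 22×1 + 0
gcd(8477861, 8242532) = 1.
Express as a combination:
1 = 23 − 22
1 = −666 + 29·23
1 = 29·6017 − 262·666
1 = −262·235329 + 10247·6017
1 = 10247·8242532 − 358907·235329
1 = −358907·8477861 + 369154·8242532
So 1 = (-358907)·8477861 + (369154)·8242532.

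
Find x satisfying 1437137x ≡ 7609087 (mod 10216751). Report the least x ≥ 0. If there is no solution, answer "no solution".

8663425

First find gcd(1437137, 10216751):
10216751 = 7·1437137 + 156792
1437137 = 9·156792 + 26009
156792 = 6·26009 + 738
26009 = 35·738 + 179
738 = 4·179 + 22
179 = 8·22 + 3
22 = 7·3 + 1
3 = 3·1 + 0
gcd = 1, so a unique solution mod 10216751 exists.
Back-substitute for the Bézout coefficients:
1 = 22 − 7·3
1 = −7·179 + 57·22
1 = 57·738 − 235·179
1 = −235·26009 + 8282·738
1 = 8282·156792 − 49927·26009
1 = −49927·1437137 + 457625·156792
1 = 457625·10216751 − 3253302·1437137
So 1437137·(-3253302) ≡ 1 (mod 10216751), giving 1437137⁻¹ ≡ 6963449.
x ≡ 1437137⁻¹·7609087 ≡ 6963449·7609087 ≡ 8663425 (mod 10216751).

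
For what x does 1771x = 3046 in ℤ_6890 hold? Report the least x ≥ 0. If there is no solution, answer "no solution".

5106

First find gcd(1771, 6890):
6890 = 3·1771 + 1577
1771 = 1·1577 + 194
1577 = 8·194 + 25
194 = 7·25 + 19
25 = 1·19 + 6
19 = 3·6 + 1
6 = 6·1 + 0
gcd = 1, so a unique solution mod 6890 exists.
Back-substitute for the Bézout coefficients:
1 = 19 − 3·6
1 = −3·25 + 4·19
1 = 4·194 − 31·25
1 = −31·1577 + 252·194
1 = 252·1771 − 283·1577
1 = −283·6890 + 1101·1771
So 1771·(1101) ≡ 1 (mod 6890), giving 1771⁻¹ ≡ 1101.
x ≡ 1771⁻¹·3046 ≡ 1101·3046 ≡ 5106 (mod 6890).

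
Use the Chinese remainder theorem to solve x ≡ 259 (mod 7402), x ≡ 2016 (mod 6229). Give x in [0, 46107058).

20215121

Write x = 259 + 7402·k. Then 7402·k ≡ 2016 − 259 ≡ 1757 (mod 6229).
Need 7402⁻¹ mod 6229. Extended Euclid on (6229, 1173):
6229 = 5×1173 + 364
1173 = 3×364 + 81
364 = 4×81 + 40
81 = 2×40 + 1
40 = 40×1 + 0
Back-substitute:
1 = 81 − 2·40
1 = −2·364 + 9·81
1 = 9·1173 − 29·364
1 = −29·6229 + 154·1173
7402⁻¹ ≡ 154 (mod 6229), so k ≡ 154·1757 ≡ 2731 (mod 6229).
x = 259 + 7402·2731 = 20215121.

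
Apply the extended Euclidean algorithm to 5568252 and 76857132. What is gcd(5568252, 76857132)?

12

Euclidean algorithm:
76857132 = 13·5568252 + 4469856
5568252 = 1·4469856 + 1098396
4469856 = 4·1098396 + 76272
1098396 = 14·76272 + 30588
76272 = 2·30588 + 15096
30588 = 2·15096 + 396
15096 = 38·396 + 48
396 = 8·48 + 12
48 = 4·12 + 0
gcd(5568252, 76857132) = 12.
Back-substituting:
12 = 396 − 8·48
12 = −8·15096 + 305·396
12 = 305·30588 − 618·15096
12 = −618·76272 + 1541·30588
12 = 1541·1098396 − 22192·76272
12 = −22192·4469856 + 90309·1098396
12 = 90309·5568252 − 112501·4469856
12 = −112501·76857132 + 1552822·5568252
So 12 = (-112501)·76857132 + (1552822)·5568252.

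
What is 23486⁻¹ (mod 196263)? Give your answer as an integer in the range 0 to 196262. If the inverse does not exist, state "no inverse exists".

Run Euclid on (196263, 23486):
196263 = 8*23486 + 8375
23486 = 2*8375 + 6736
8375 = 1*6736 + 1639
6736 = 4*1639 + 180
1639 = 9*180 + 19
180 = 9*19 + 9
19 = 2*9 + 1
9 = 9*1 + 0
gcd = 1, so the inverse exists. Back-substitute:
1 = 19 − 2·9
1 = −2·180 + 19·19
1 = 19·1639 − 173·180
1 = −173·6736 + 711·1639
1 = 711·8375 − 884·6736
1 = −884·23486 + 2479·8375
1 = 2479·196263 − 20716·23486
Thus 23486·(-20716) ≡ 1 (mod 196263); reducing, -20716 mod 196263 = 175547.

175547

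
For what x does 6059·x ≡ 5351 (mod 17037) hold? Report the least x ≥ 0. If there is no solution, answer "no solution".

First find gcd(6059, 17037):
17037 = 2*6059 + 4919
6059 = 1*4919 + 1140
4919 = 4*1140 + 359
1140 = 3*359 + 63
359 = 5*63 + 44
63 = 1*44 + 19
44 = 2*19 + 6
19 = 3*6 + 1
6 = 6*1 + 0
gcd = 1, so a unique solution mod 17037 exists.
Back-substitute for the Bézout coefficients:
1 = 19 − 3·6
1 = −3·44 + 7·19
1 = 7·63 − 10·44
1 = −10·359 + 57·63
1 = 57·1140 − 181·359
1 = −181·4919 + 781·1140
1 = 781·6059 − 962·4919
1 = −962·17037 + 2705·6059
So 6059·(2705) ≡ 1 (mod 17037), giving 6059⁻¹ ≡ 2705.
x ≡ 6059⁻¹·5351 ≡ 2705·5351 ≡ 10042 (mod 17037).

10042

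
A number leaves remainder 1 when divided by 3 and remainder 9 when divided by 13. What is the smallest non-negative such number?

Write x = 1 + 3·k. Then 3·k ≡ 9 − 1 ≡ 8 (mod 13).
Need 3⁻¹ mod 13. Extended Euclid on (13, 3):
13 = 4·3 + 1
3 = 3·1 + 0
Back-substitute:
1 = 13 − 4·3
3⁻¹ ≡ 9 (mod 13), so k ≡ 9·8 ≡ 7 (mod 13).
x = 1 + 3·7 = 22.

22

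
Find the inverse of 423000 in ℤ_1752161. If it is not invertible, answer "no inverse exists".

288129

Run Euclid on (1752161, 423000):
1752161 = 4*423000 + 60161
423000 = 7*60161 + 1873
60161 = 32*1873 + 225
1873 = 8*225 + 73
225 = 3*73 + 6
73 = 12*6 + 1
6 = 6*1 + 0
gcd = 1, so the inverse exists. Back-substitute:
1 = 73 − 12·6
1 = −12·225 + 37·73
1 = 37·1873 − 308·225
1 = −308·60161 + 9893·1873
1 = 9893·423000 − 69559·60161
1 = −69559·1752161 + 288129·423000
So 423000·288129 ≡ 1 (mod 1752161).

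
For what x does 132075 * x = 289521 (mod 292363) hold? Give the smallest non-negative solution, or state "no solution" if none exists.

First find gcd(132075, 292363):
292363 = 2*132075 + 28213
132075 = 4*28213 + 19223
28213 = 1*19223 + 8990
19223 = 2*8990 + 1243
8990 = 7*1243 + 289
1243 = 4*289 + 87
289 = 3*87 + 28
87 = 3*28 + 3
28 = 9*3 + 1
3 = 3*1 + 0
gcd = 1, so a unique solution mod 292363 exists.
Back-substitute for the Bézout coefficients:
1 = 28 − 9·3
1 = −9·87 + 28·28
1 = 28·289 − 93·87
1 = −93·1243 + 400·289
1 = 400·8990 − 2893·1243
1 = −2893·19223 + 6186·8990
1 = 6186·28213 − 9079·19223
1 = −9079·132075 + 42502·28213
1 = 42502·292363 − 94083·132075
So 132075·(-94083) ≡ 1 (mod 292363), giving 132075⁻¹ ≡ 198280.
x ≡ 132075⁻¹·289521 ≡ 198280·289521 ≡ 164104 (mod 292363).

164104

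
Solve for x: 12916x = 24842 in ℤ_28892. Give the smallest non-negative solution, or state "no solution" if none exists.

no solution

gcd(12916, 28892):
28892 = 2×12916 + 3060
12916 = 4×3060 + 676
3060 = 4×676 + 356
676 = 1×356 + 320
356 = 1×320 + 36
320 = 8×36 + 32
36 = 1×32 + 4
32 = 8×4 + 0
gcd = 4, but 4 ∤ 24842, so the congruence has no solution.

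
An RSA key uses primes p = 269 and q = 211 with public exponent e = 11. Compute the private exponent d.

40931

φ(n) = (p−1)(q−1) = 268·210 = 56280.
Need d with 11·d ≡ 1 (mod 56280). Apply the extended Euclidean algorithm:
56280 = 5116*11 + 4
11 = 2*4 + 3
4 = 1*3 + 1
3 = 3*1 + 0
Back-substitute:
1 = 4 − 3
1 = −11 + 3·4
1 = 3·56280 − 15349·11
So 11·(-15349) ≡ 1 (mod 56280), hence d ≡ -15349 ≡ 40931 (mod 56280).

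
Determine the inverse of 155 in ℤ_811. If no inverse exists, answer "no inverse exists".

gcd(811, 155) by repeated division:
811 = 5*155 + 36
155 = 4*36 + 11
36 = 3*11 + 3
11 = 3*3 + 2
3 = 1*2 + 1
2 = 2*1 + 0
Since gcd(155, 811) = 1, back-substitute to write 1 as a combination:
1 = 3 − 2
1 = −11 + 4·3
1 = 4·36 − 13·11
1 = −13·155 + 56·36
1 = 56·811 − 293·155
Thus 155·(-293) ≡ 1 (mod 811); reducing, -293 mod 811 = 518.

518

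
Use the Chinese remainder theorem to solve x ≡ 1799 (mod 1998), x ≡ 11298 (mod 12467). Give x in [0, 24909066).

Write x = 1799 + 1998·k. Then 1998·k ≡ 11298 − 1799 ≡ 9499 (mod 12467).
Need 1998⁻¹ mod 12467. Extended Euclid on (12467, 1998):
12467 = 6·1998 + 479
1998 = 4·479 + 82
479 = 5·82 + 69
82 = 1·69 + 13
69 = 5·13 + 4
13 = 3·4 + 1
4 = 4·1 + 0
Back-substitute:
1 = 13 − 3·4
1 = −3·69 + 16·13
1 = 16·82 − 19·69
1 = −19·479 + 111·82
1 = 111·1998 − 463·479
1 = −463·12467 + 2889·1998
1998⁻¹ ≡ 2889 (mod 12467), so k ≡ 2889·9499 ≡ 2744 (mod 12467).
x = 1799 + 1998·2744 = 5484311.

5484311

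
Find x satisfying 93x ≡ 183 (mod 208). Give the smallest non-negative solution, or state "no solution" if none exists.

First find gcd(93, 208):
208 = 2*93 + 22
93 = 4*22 + 5
22 = 4*5 + 2
5 = 2*2 + 1
2 = 2*1 + 0
gcd = 1, so a unique solution mod 208 exists.
Back-substitute for the Bézout coefficients:
1 = 5 − 2·2
1 = −2·22 + 9·5
1 = 9·93 − 38·22
1 = −38·208 + 85·93
So 93·(85) ≡ 1 (mod 208), giving 93⁻¹ ≡ 85.
x ≡ 93⁻¹·183 ≡ 85·183 ≡ 163 (mod 208).

163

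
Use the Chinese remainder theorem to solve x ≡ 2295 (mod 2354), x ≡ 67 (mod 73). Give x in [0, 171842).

Write x = 2295 + 2354·k. Then 2354·k ≡ 67 − 2295 ≡ 35 (mod 73).
Need 2354⁻¹ mod 73. Extended Euclid on (73, 18):
73 = 4·18 + 1
18 = 18·1 + 0
Back-substitute:
1 = 73 − 4·18
2354⁻¹ ≡ 69 (mod 73), so k ≡ 69·35 ≡ 6 (mod 73).
x = 2295 + 2354·6 = 16419.

16419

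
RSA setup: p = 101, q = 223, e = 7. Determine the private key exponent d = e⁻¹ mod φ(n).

6343

φ(n) = (p−1)(q−1) = 100·222 = 22200.
Need d with 7·d ≡ 1 (mod 22200). Apply the extended Euclidean algorithm:
22200 = 3171*7 + 3
7 = 2*3 + 1
3 = 3*1 + 0
Back-substitute:
1 = 7 − 2·3
1 = −2·22200 + 6343·7
So 7·6343 ≡ 1 (mod 22200), hence d = 6343.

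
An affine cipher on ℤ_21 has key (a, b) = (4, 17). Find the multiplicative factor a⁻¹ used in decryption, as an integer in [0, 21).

16

Extended Euclidean algorithm:
21 = 5*4 + 1
4 = 4*1 + 0
The gcd is 1. Working backward:
1 = 21 − 5·4
Hence 4⁻¹ ≡ -5 ≡ 16 (mod 21).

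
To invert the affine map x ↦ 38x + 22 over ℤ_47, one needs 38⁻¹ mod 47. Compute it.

Extended Euclidean algorithm:
47 = 1*38 + 9
38 = 4*9 + 2
9 = 4*2 + 1
2 = 2*1 + 0
gcd = 1, so the inverse exists. Back-substitute:
1 = 9 − 4·2
1 = −4·38 + 17·9
1 = 17·47 − 21·38
Thus 38·(-21) ≡ 1 (mod 47); reducing, -21 mod 47 = 26.

26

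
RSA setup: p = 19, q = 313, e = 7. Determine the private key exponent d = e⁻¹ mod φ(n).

φ(n) = (p−1)(q−1) = 18·312 = 5616.
Need d with 7·d ≡ 1 (mod 5616). Apply the extended Euclidean algorithm:
5616 = 802*7 + 2
7 = 3*2 + 1
2 = 2*1 + 0
Back-substitute:
1 = 7 − 3·2
1 = −3·5616 + 2407·7
So 7·2407 ≡ 1 (mod 5616), hence d = 2407.

2407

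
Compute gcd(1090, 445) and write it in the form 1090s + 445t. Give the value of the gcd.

5

Repeated division:
1090 = 2·445 + 200
445 = 2·200 + 45
200 = 4·45 + 20
45 = 2·20 + 5
20 = 4·5 + 0
gcd(1090, 445) = 5.
Working backward:
5 = 45 − 2·20
5 = −2·200 + 9·45
5 = 9·445 − 20·200
5 = −20·1090 + 49·445
So 5 = (-20)·1090 + (49)·445.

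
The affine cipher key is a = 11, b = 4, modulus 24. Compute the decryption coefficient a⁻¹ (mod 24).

11

Extended Euclidean algorithm:
24 = 2·11 + 2
11 = 5·2 + 1
2 = 2·1 + 0
The gcd is 1. Working backward:
1 = 11 − 5·2
1 = −5·24 + 11·11
So 11·11 ≡ 1 (mod 24).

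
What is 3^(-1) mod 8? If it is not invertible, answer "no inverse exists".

3

Apply the Euclidean algorithm to 8 and 3:
8 = 2×3 + 2
3 = 1×2 + 1
2 = 2×1 + 0
Since gcd(3, 8) = 1, back-substitute to write 1 as a combination:
1 = 3 − 2
1 = −8 + 3·3
So 3·3 ≡ 1 (mod 8).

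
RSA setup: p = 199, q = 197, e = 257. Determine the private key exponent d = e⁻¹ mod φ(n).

38657

φ(n) = (p−1)(q−1) = 198·196 = 38808.
Need d with 257·d ≡ 1 (mod 38808). Apply the extended Euclidean algorithm:
38808 = 151*257 + 1
257 = 257*1 + 0
Back-substitute:
1 = 38808 − 151·257
So 257·(-151) ≡ 1 (mod 38808), hence d ≡ -151 ≡ 38657 (mod 38808).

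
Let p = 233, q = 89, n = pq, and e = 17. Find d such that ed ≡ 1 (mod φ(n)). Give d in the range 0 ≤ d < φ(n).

φ(n) = (p−1)(q−1) = 232·88 = 20416.
Need d with 17·d ≡ 1 (mod 20416). Apply the extended Euclidean algorithm:
20416 = 1200·17 + 16
17 = 1·16 + 1
16 = 16·1 + 0
Back-substitute:
1 = 17 − 16
1 = −20416 + 1201·17
So 17·1201 ≡ 1 (mod 20416), hence d = 1201.

1201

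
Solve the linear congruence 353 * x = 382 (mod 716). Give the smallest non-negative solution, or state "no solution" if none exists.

First find gcd(353, 716):
716 = 2*353 + 10
353 = 35*10 + 3
10 = 3*3 + 1
3 = 3*1 + 0
gcd = 1, so a unique solution mod 716 exists.
Back-substitute for the Bézout coefficients:
1 = 10 − 3·3
1 = −3·353 + 106·10
1 = 106·716 − 215·353
So 353·(-215) ≡ 1 (mod 716), giving 353⁻¹ ≡ 501.
x ≡ 353⁻¹·382 ≡ 501·382 ≡ 210 (mod 716).

210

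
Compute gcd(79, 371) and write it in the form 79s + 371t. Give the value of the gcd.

Euclidean algorithm:
371 = 4×79 + 55
79 = 1×55 + 24
55 = 2×24 + 7
24 = 3×7 + 3
7 = 2×3 + 1
3 = 3×1 + 0
gcd(79, 371) = 1.
Working backward:
1 = 7 − 2·3
1 = −2·24 + 7·7
1 = 7·55 − 16·24
1 = −16·79 + 23·55
1 = 23·371 − 108·79
So 1 = (23)·371 + (-108)·79.

1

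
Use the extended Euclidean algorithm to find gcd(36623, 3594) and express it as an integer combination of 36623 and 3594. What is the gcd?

Euclidean algorithm:
36623 = 10×3594 + 683
3594 = 5×683 + 179
683 = 3×179 + 146
179 = 1×146 + 33
146 = 4×33 + 14
33 = 2×14 + 5
14 = 2×5 + 4
5 = 1×4 + 1
4 = 4×1 + 0
gcd(36623, 3594) = 1.
Express as a combination:
1 = 5 − 4
1 = −14 + 3·5
1 = 3·33 − 7·14
1 = −7·146 + 31·33
1 = 31·179 − 38·146
1 = −38·683 + 145·179
1 = 145·3594 − 763·683
1 = −763·36623 + 7775·3594
So 1 = (-763)·36623 + (7775)·3594.

1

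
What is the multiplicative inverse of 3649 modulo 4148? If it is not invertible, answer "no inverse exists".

133

Apply the Euclidean algorithm to 4148 and 3649:
4148 = 1*3649 + 499
3649 = 7*499 + 156
499 = 3*156 + 31
156 = 5*31 + 1
31 = 31*1 + 0
The gcd is 1. Working backward:
1 = 156 − 5·31
1 = −5·499 + 16·156
1 = 16·3649 − 117·499
1 = −117·4148 + 133·3649
So 3649·133 ≡ 1 (mod 4148).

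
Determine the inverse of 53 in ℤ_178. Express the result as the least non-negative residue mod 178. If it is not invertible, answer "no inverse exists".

131

Extended Euclidean algorithm:
178 = 3×53 + 19
53 = 2×19 + 15
19 = 1×15 + 4
15 = 3×4 + 3
4 = 1×3 + 1
3 = 3×1 + 0
Since gcd(53, 178) = 1, back-substitute to write 1 as a combination:
1 = 4 − 3
1 = −15 + 4·4
1 = 4·19 − 5·15
1 = −5·53 + 14·19
1 = 14·178 − 47·53
So 53·(-47) ≡ 1 (mod 178), and -47 ≡ 131 (mod 178).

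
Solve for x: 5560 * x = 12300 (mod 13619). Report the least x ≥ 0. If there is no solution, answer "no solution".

10045

First find gcd(5560, 13619):
13619 = 2*5560 + 2499
5560 = 2*2499 + 562
2499 = 4*562 + 251
562 = 2*251 + 60
251 = 4*60 + 11
60 = 5*11 + 5
11 = 2*5 + 1
5 = 5*1 + 0
gcd = 1, so a unique solution mod 13619 exists.
Back-substitute for the Bézout coefficients:
1 = 11 − 2·5
1 = −2·60 + 11·11
1 = 11·251 − 46·60
1 = −46·562 + 103·251
1 = 103·2499 − 458·562
1 = −458·5560 + 1019·2499
1 = 1019·13619 − 2496·5560
So 5560·(-2496) ≡ 1 (mod 13619), giving 5560⁻¹ ≡ 11123.
x ≡ 5560⁻¹·12300 ≡ 11123·12300 ≡ 10045 (mod 13619).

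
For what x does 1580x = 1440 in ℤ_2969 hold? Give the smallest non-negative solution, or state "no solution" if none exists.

First find gcd(1580, 2969):
2969 = 1×1580 + 1389
1580 = 1×1389 + 191
1389 = 7×191 + 52
191 = 3×52 + 35
52 = 1×35 + 17
35 = 2×17 + 1
17 = 17×1 + 0
gcd = 1, so a unique solution mod 2969 exists.
Back-substitute for the Bézout coefficients:
1 = 35 − 2·17
1 = −2·52 + 3·35
1 = 3·191 − 11·52
1 = −11·1389 + 80·191
1 = 80·1580 − 91·1389
1 = −91·2969 + 171·1580
So 1580·(171) ≡ 1 (mod 2969), giving 1580⁻¹ ≡ 171.
x ≡ 1580⁻¹·1440 ≡ 171·1440 ≡ 2782 (mod 2969).

2782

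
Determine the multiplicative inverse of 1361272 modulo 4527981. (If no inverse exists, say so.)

Run Euclid on (4527981, 1361272):
4527981 = 3*1361272 + 444165
1361272 = 3*444165 + 28777
444165 = 15*28777 + 12510
28777 = 2*12510 + 3757
12510 = 3*3757 + 1239
3757 = 3*1239 + 40
1239 = 30*40 + 39
40 = 1*39 + 1
39 = 39*1 + 0
Since gcd(1361272, 4527981) = 1, back-substitute to write 1 as a combination:
1 = 40 − 39
1 = −1239 + 31·40
1 = 31·3757 − 94·1239
1 = −94·12510 + 313·3757
1 = 313·28777 − 720·12510
1 = −720·444165 + 11113·28777
1 = 11113·1361272 − 34059·444165
1 = −34059·4527981 + 113290·1361272
So 1361272·113290 ≡ 1 (mod 4527981).

113290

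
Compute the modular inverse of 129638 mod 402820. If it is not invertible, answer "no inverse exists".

Compute gcd(129638, 402820):
402820 = 3*129638 + 13906
129638 = 9*13906 + 4484
13906 = 3*4484 + 454
4484 = 9*454 + 398
454 = 1*398 + 56
398 = 7*56 + 6
56 = 9*6 + 2
6 = 3*2 + 0
gcd(129638, 402820) = 2 ≠ 1, so 129638 has no multiplicative inverse modulo 402820.

no inverse exists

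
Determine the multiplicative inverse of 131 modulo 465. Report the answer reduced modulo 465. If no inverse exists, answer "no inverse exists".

71

Extended Euclidean algorithm:
465 = 3×131 + 72
131 = 1×72 + 59
72 = 1×59 + 13
59 = 4×13 + 7
13 = 1×7 + 6
7 = 1×6 + 1
6 = 6×1 + 0
The gcd is 1. Working backward:
1 = 7 − 6
1 = −13 + 2·7
1 = 2·59 − 9·13
1 = −9·72 + 11·59
1 = 11·131 − 20·72
1 = −20·465 + 71·131
So 131·71 ≡ 1 (mod 465).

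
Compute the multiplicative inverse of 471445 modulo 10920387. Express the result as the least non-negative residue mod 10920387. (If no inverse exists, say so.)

Apply the Euclidean algorithm to 10920387 and 471445:
10920387 = 23*471445 + 77152
471445 = 6*77152 + 8533
77152 = 9*8533 + 355
8533 = 24*355 + 13
355 = 27*13 + 4
13 = 3*4 + 1
4 = 4*1 + 0
gcd = 1, so the inverse exists. Back-substitute:
1 = 13 − 3·4
1 = −3·355 + 82·13
1 = 82·8533 − 1971·355
1 = −1971·77152 + 17821·8533
1 = 17821·471445 − 108897·77152
1 = −108897·10920387 + 2522452·471445
So 471445·2522452 ≡ 1 (mod 10920387).

2522452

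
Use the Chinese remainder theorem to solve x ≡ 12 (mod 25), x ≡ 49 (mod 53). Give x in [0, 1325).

1162

Write x = 12 + 25·k. Then 25·k ≡ 49 − 12 ≡ 37 (mod 53).
Need 25⁻¹ mod 53. Extended Euclid on (53, 25):
53 = 2·25 + 3
25 = 8·3 + 1
3 = 3·1 + 0
Back-substitute:
1 = 25 − 8·3
1 = −8·53 + 17·25
25⁻¹ ≡ 17 (mod 53), so k ≡ 17·37 ≡ 46 (mod 53).
x = 12 + 25·46 = 1162.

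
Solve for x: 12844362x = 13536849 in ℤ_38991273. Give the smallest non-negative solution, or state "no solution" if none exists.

First find gcd(12844362, 38991273):
38991273 = 3·12844362 + 458187
12844362 = 28·458187 + 15126
458187 = 30·15126 + 4407
15126 = 3·4407 + 1905
4407 = 2·1905 + 597
1905 = 3·597 + 114
597 = 5·114 + 27
114 = 4·27 + 6
27 = 4·6 + 3
6 = 2·3 + 0
gcd = 3 and 3 | 13536849, so solutions exist. Divide through by 3: 4281454x ≡ 4512283 (mod 12997091).
Now find 4281454⁻¹ mod 12997091:
12997091 = 3·4281454 + 152729
4281454 = 28·152729 + 5042
152729 = 30·5042 + 1469
5042 = 3·1469 + 635
1469 = 2·635 + 199
635 = 3·199 + 38
199 = 5·38 + 9
38 = 4·9 + 2
9 = 4·2 + 1
2 = 2·1 + 0
Back-substitute:
1 = 9 − 4·2
1 = −4·38 + 17·9
1 = 17·199 − 89·38
1 = −89·635 + 284·199
1 = 284·1469 − 657·635
1 = −657·5042 + 2255·1469
1 = 2255·152729 − 68307·5042
1 = −68307·4281454 + 1914851·152729
1 = 1914851·12997091 − 5812860·4281454
So 4281454·(-5812860) ≡ 1 (mod 12997091), i.e. 4281454⁻¹ ≡ 7184231.
Then x ≡ 7184231·4512283 ≡ 4022628 (mod 12997091); the smallest non-negative solution is x = 4022628.

4022628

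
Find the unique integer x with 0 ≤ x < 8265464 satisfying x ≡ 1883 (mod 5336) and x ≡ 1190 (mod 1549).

6570499

Write x = 1883 + 5336·k. Then 5336·k ≡ 1190 − 1883 ≡ 856 (mod 1549).
Need 5336⁻¹ mod 1549. Extended Euclid on (1549, 689):
1549 = 2*689 + 171
689 = 4*171 + 5
171 = 34*5 + 1
5 = 5*1 + 0
Back-substitute:
1 = 171 − 34·5
1 = −34·689 + 137·171
1 = 137·1549 − 308·689
5336⁻¹ ≡ 1241 (mod 1549), so k ≡ 1241·856 ≡ 1231 (mod 1549).
x = 1883 + 5336·1231 = 6570499.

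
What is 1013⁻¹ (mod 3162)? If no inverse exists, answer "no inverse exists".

437

Extended Euclidean algorithm:
3162 = 3×1013 + 123
1013 = 8×123 + 29
123 = 4×29 + 7
29 = 4×7 + 1
7 = 7×1 + 0
Since gcd(1013, 3162) = 1, back-substitute to write 1 as a combination:
1 = 29 − 4·7
1 = −4·123 + 17·29
1 = 17·1013 − 140·123
1 = −140·3162 + 437·1013
So 1013·437 ≡ 1 (mod 3162).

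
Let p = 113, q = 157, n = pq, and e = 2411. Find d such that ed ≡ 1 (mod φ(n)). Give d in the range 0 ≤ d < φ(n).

2819

φ(n) = (p−1)(q−1) = 112·156 = 17472.
Need d with 2411·d ≡ 1 (mod 17472). Apply the extended Euclidean algorithm:
17472 = 7*2411 + 595
2411 = 4*595 + 31
595 = 19*31 + 6
31 = 5*6 + 1
6 = 6*1 + 0
Back-substitute:
1 = 31 − 5·6
1 = −5·595 + 96·31
1 = 96·2411 − 389·595
1 = −389·17472 + 2819·2411
So 2411·2819 ≡ 1 (mod 17472), hence d = 2819.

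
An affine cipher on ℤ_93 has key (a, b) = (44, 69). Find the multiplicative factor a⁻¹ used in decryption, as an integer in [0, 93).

Apply the Euclidean algorithm to 93 and 44:
93 = 2×44 + 5
44 = 8×5 + 4
5 = 1×4 + 1
4 = 4×1 + 0
The gcd is 1. Working backward:
1 = 5 − 4
1 = −44 + 9·5
1 = 9·93 − 19·44
Thus 44·(-19) ≡ 1 (mod 93); reducing, -19 mod 93 = 74.

74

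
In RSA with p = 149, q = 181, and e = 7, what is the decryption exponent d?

15223

φ(n) = (p−1)(q−1) = 148·180 = 26640.
Need d with 7·d ≡ 1 (mod 26640). Apply the extended Euclidean algorithm:
26640 = 3805·7 + 5
7 = 1·5 + 2
5 = 2·2 + 1
2 = 2·1 + 0
Back-substitute:
1 = 5 − 2·2
1 = −2·7 + 3·5
1 = 3·26640 − 11417·7
So 7·(-11417) ≡ 1 (mod 26640), hence d ≡ -11417 ≡ 15223 (mod 26640).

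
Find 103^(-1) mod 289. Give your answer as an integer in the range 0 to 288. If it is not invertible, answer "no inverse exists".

188

Extended Euclidean algorithm:
289 = 2×103 + 83
103 = 1×83 + 20
83 = 4×20 + 3
20 = 6×3 + 2
3 = 1×2 + 1
2 = 2×1 + 0
The gcd is 1. Working backward:
1 = 3 − 2
1 = −20 + 7·3
1 = 7·83 − 29·20
1 = −29·103 + 36·83
1 = 36·289 − 101·103
Thus 103·(-101) ≡ 1 (mod 289); reducing, -101 mod 289 = 188.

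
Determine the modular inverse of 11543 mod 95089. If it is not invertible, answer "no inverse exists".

Extended Euclidean algorithm:
95089 = 8×11543 + 2745
11543 = 4×2745 + 563
2745 = 4×563 + 493
563 = 1×493 + 70
493 = 7×70 + 3
70 = 23×3 + 1
3 = 3×1 + 0
gcd = 1, so the inverse exists. Back-substitute:
1 = 70 − 23·3
1 = −23·493 + 162·70
1 = 162·563 − 185·493
1 = −185·2745 + 902·563
1 = 902·11543 − 3793·2745
1 = −3793·95089 + 31246·11543
So 11543·31246 ≡ 1 (mod 95089).

31246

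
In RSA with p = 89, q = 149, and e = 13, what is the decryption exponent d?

φ(n) = (p−1)(q−1) = 88·148 = 13024.
Need d with 13·d ≡ 1 (mod 13024). Apply the extended Euclidean algorithm:
13024 = 1001×13 + 11
13 = 1×11 + 2
11 = 5×2 + 1
2 = 2×1 + 0
Back-substitute:
1 = 11 − 5·2
1 = −5·13 + 6·11
1 = 6·13024 − 6011·13
So 13·(-6011) ≡ 1 (mod 13024), hence d ≡ -6011 ≡ 7013 (mod 13024).

7013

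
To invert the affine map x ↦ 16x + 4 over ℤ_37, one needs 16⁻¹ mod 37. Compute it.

7

Extended Euclidean algorithm:
37 = 2*16 + 5
16 = 3*5 + 1
5 = 5*1 + 0
The gcd is 1. Working backward:
1 = 16 − 3·5
1 = −3·37 + 7·16
So 16·7 ≡ 1 (mod 37).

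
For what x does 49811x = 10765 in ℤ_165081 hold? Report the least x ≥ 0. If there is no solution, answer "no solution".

First find gcd(49811, 165081):
165081 = 3×49811 + 15648
49811 = 3×15648 + 2867
15648 = 5×2867 + 1313
2867 = 2×1313 + 241
1313 = 5×241 + 108
241 = 2×108 + 25
108 = 4×25 + 8
25 = 3×8 + 1
8 = 8×1 + 0
gcd = 1, so a unique solution mod 165081 exists.
Back-substitute for the Bézout coefficients:
1 = 25 − 3·8
1 = −3·108 + 13·25
1 = 13·241 − 29·108
1 = −29·1313 + 158·241
1 = 158·2867 − 345·1313
1 = −345·15648 + 1883·2867
1 = 1883·49811 − 5994·15648
1 = −5994·165081 + 19865·49811
So 49811·(19865) ≡ 1 (mod 165081), giving 49811⁻¹ ≡ 19865.
x ≡ 49811⁻¹·10765 ≡ 19865·10765 ≡ 66830 (mod 165081).

66830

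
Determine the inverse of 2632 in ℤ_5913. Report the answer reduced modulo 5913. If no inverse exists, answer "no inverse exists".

5749

Extended Euclidean algorithm:
5913 = 2*2632 + 649
2632 = 4*649 + 36
649 = 18*36 + 1
36 = 36*1 + 0
The gcd is 1. Working backward:
1 = 649 − 18·36
1 = −18·2632 + 73·649
1 = 73·5913 − 164·2632
Thus 2632·(-164) ≡ 1 (mod 5913); reducing, -164 mod 5913 = 5749.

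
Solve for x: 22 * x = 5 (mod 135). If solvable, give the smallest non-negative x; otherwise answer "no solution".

First find gcd(22, 135):
135 = 6*22 + 3
22 = 7*3 + 1
3 = 3*1 + 0
gcd = 1, so a unique solution mod 135 exists.
Back-substitute for the Bézout coefficients:
1 = 22 − 7·3
1 = −7·135 + 43·22
So 22·(43) ≡ 1 (mod 135), giving 22⁻¹ ≡ 43.
x ≡ 22⁻¹·5 ≡ 43·5 ≡ 80 (mod 135).

80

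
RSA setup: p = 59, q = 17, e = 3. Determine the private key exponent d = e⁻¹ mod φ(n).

619

φ(n) = (p−1)(q−1) = 58·16 = 928.
Need d with 3·d ≡ 1 (mod 928). Apply the extended Euclidean algorithm:
928 = 309×3 + 1
3 = 3×1 + 0
Back-substitute:
1 = 928 − 309·3
So 3·(-309) ≡ 1 (mod 928), hence d ≡ -309 ≡ 619 (mod 928).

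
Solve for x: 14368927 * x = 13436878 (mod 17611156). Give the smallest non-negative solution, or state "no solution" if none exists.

First find gcd(14368927, 17611156):
17611156 = 1×14368927 + 3242229
14368927 = 4×3242229 + 1400011
3242229 = 2×1400011 + 442207
1400011 = 3×442207 + 73390
442207 = 6×73390 + 1867
73390 = 39×1867 + 577
1867 = 3×577 + 136
577 = 4×136 + 33
136 = 4×33 + 4
33 = 8×4 + 1
4 = 4×1 + 0
gcd = 1, so a unique solution mod 17611156 exists.
Back-substitute for the Bézout coefficients:
1 = 33 − 8·4
1 = −8·136 + 33·33
1 = 33·577 − 140·136
1 = −140·1867 + 453·577
1 = 453·73390 − 17807·1867
1 = −17807·442207 + 107295·73390
1 = 107295·1400011 − 339692·442207
1 = −339692·3242229 + 786679·1400011
1 = 786679·14368927 − 3486408·3242229
1 = −3486408·17611156 + 4273087·14368927
So 14368927·(4273087) ≡ 1 (mod 17611156), giving 14368927⁻¹ ≡ 4273087.
x ≡ 14368927⁻¹·13436878 ≡ 4273087·13436878 ≡ 1241826 (mod 17611156).

1241826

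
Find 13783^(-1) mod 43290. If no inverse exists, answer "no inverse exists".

6847

gcd(43290, 13783) by repeated division:
43290 = 3×13783 + 1941
13783 = 7×1941 + 196
1941 = 9×196 + 177
196 = 1×177 + 19
177 = 9×19 + 6
19 = 3×6 + 1
6 = 6×1 + 0
Since gcd(13783, 43290) = 1, back-substitute to write 1 as a combination:
1 = 19 − 3·6
1 = −3·177 + 28·19
1 = 28·196 − 31·177
1 = −31·1941 + 307·196
1 = 307·13783 − 2180·1941
1 = −2180·43290 + 6847·13783
So 13783·6847 ≡ 1 (mod 43290).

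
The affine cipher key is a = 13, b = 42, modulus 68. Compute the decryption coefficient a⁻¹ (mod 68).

Extended Euclidean algorithm:
68 = 5×13 + 3
13 = 4×3 + 1
3 = 3×1 + 0
gcd = 1, so the inverse exists. Back-substitute:
1 = 13 − 4·3
1 = −4·68 + 21·13
So 13·21 ≡ 1 (mod 68).

21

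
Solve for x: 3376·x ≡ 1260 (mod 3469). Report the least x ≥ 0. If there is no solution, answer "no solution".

1665

First find gcd(3376, 3469):
3469 = 1×3376 + 93
3376 = 36×93 + 28
93 = 3×28 + 9
28 = 3×9 + 1
9 = 9×1 + 0
gcd = 1, so a unique solution mod 3469 exists.
Back-substitute for the Bézout coefficients:
1 = 28 − 3·9
1 = −3·93 + 10·28
1 = 10·3376 − 363·93
1 = −363·3469 + 373·3376
So 3376·(373) ≡ 1 (mod 3469), giving 3376⁻¹ ≡ 373.
x ≡ 3376⁻¹·1260 ≡ 373·1260 ≡ 1665 (mod 3469).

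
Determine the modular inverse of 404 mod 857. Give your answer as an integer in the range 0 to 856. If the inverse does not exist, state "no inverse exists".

gcd(857, 404) by repeated division:
857 = 2·404 + 49
404 = 8·49 + 12
49 = 4·12 + 1
12 = 12·1 + 0
Since gcd(404, 857) = 1, back-substitute to write 1 as a combination:
1 = 49 − 4·12
1 = −4·404 + 33·49
1 = 33·857 − 70·404
So 404·(-70) ≡ 1 (mod 857), and -70 ≡ 787 (mod 857).

787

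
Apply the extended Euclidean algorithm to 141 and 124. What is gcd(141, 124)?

Apply Euclid's algorithm to 141 and 124:
141 = 1*124 + 17
124 = 7*17 + 5
17 = 3*5 + 2
5 = 2*2 + 1
2 = 2*1 + 0
gcd(141, 124) = 1.
Working backward:
1 = 5 − 2·2
1 = −2·17 + 7·5
1 = 7·124 − 51·17
1 = −51·141 + 58·124
So 1 = (-51)·141 + (58)·124.

1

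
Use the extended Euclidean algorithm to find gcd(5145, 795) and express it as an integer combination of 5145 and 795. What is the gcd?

15

Euclidean algorithm:
5145 = 6×795 + 375
795 = 2×375 + 45
375 = 8×45 + 15
45 = 3×15 + 0
gcd(5145, 795) = 15.
Express as a combination:
15 = 375 − 8·45
15 = −8·795 + 17·375
15 = 17·5145 − 110·795
So 15 = (17)·5145 + (-110)·795.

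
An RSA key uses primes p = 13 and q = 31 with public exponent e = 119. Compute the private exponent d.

239

φ(n) = (p−1)(q−1) = 12·30 = 360.
Need d with 119·d ≡ 1 (mod 360). Apply the extended Euclidean algorithm:
360 = 3·119 + 3
119 = 39·3 + 2
3 = 1·2 + 1
2 = 2·1 + 0
Back-substitute:
1 = 3 − 2
1 = −119 + 40·3
1 = 40·360 − 121·119
So 119·(-121) ≡ 1 (mod 360), hence d ≡ -121 ≡ 239 (mod 360).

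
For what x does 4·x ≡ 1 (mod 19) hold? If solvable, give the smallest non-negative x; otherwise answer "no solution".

First find gcd(4, 19):
19 = 4·4 + 3
4 = 1·3 + 1
3 = 3·1 + 0
gcd = 1, so a unique solution mod 19 exists.
Back-substitute for the Bézout coefficients:
1 = 4 − 3
1 = −19 + 5·4
So 4·(5) ≡ 1 (mod 19), giving 4⁻¹ ≡ 5.
x ≡ 4⁻¹·1 ≡ 5·1 ≡ 5 (mod 19).

5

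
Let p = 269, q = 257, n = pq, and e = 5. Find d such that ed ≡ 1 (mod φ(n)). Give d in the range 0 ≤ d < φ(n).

φ(n) = (p−1)(q−1) = 268·256 = 68608.
Need d with 5·d ≡ 1 (mod 68608). Apply the extended Euclidean algorithm:
68608 = 13721*5 + 3
5 = 1*3 + 2
3 = 1*2 + 1
2 = 2*1 + 0
Back-substitute:
1 = 3 − 2
1 = −5 + 2·3
1 = 2·68608 − 27443·5
So 5·(-27443) ≡ 1 (mod 68608), hence d ≡ -27443 ≡ 41165 (mod 68608).

41165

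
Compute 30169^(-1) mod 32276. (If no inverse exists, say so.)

9957

gcd(32276, 30169) by repeated division:
32276 = 1*30169 + 2107
30169 = 14*2107 + 671
2107 = 3*671 + 94
671 = 7*94 + 13
94 = 7*13 + 3
13 = 4*3 + 1
3 = 3*1 + 0
The gcd is 1. Working backward:
1 = 13 − 4·3
1 = −4·94 + 29·13
1 = 29·671 − 207·94
1 = −207·2107 + 650·671
1 = 650·30169 − 9307·2107
1 = −9307·32276 + 9957·30169
So 30169·9957 ≡ 1 (mod 32276).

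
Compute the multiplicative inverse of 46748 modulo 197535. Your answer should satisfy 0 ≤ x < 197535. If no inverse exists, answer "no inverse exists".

no inverse exists

Euclidean algorithm on 197535, 46748:
197535 = 4·46748 + 10543
46748 = 4·10543 + 4576
10543 = 2·4576 + 1391
4576 = 3·1391 + 403
1391 = 3·403 + 182
403 = 2·182 + 39
182 = 4·39 + 26
39 = 1·26 + 13
26 = 2·13 + 0
The gcd is 13, not 1, hence no inverse exists.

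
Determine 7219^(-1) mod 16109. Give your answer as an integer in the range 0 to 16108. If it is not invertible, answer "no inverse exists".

Extended Euclidean algorithm:
16109 = 2*7219 + 1671
7219 = 4*1671 + 535
1671 = 3*535 + 66
535 = 8*66 + 7
66 = 9*7 + 3
7 = 2*3 + 1
3 = 3*1 + 0
gcd = 1, so the inverse exists. Back-substitute:
1 = 7 − 2·3
1 = −2·66 + 19·7
1 = 19·535 − 154·66
1 = −154·1671 + 481·535
1 = 481·7219 − 2078·1671
1 = −2078·16109 + 4637·7219
So 7219·4637 ≡ 1 (mod 16109).

4637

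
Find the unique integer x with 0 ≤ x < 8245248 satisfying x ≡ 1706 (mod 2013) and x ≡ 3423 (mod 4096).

Write x = 1706 + 2013·k. Then 2013·k ≡ 3423 − 1706 ≡ 1717 (mod 4096).
Need 2013⁻¹ mod 4096. Extended Euclid on (4096, 2013):
4096 = 2·2013 + 70
2013 = 28·70 + 53
70 = 1·53 + 17
53 = 3·17 + 2
17 = 8·2 + 1
2 = 2·1 + 0
Back-substitute:
1 = 17 − 8·2
1 = −8·53 + 25·17
1 = 25·70 − 33·53
1 = −33·2013 + 949·70
1 = 949·4096 − 1931·2013
2013⁻¹ ≡ 2165 (mod 4096), so k ≡ 2165·1717 ≡ 2233 (mod 4096).
x = 1706 + 2013·2233 = 4496735.

4496735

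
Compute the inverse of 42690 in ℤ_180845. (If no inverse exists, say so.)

Euclidean algorithm on 180845, 42690:
180845 = 4×42690 + 10085
42690 = 4×10085 + 2350
10085 = 4×2350 + 685
2350 = 3×685 + 295
685 = 2×295 + 95
295 = 3×95 + 10
95 = 9×10 + 5
10 = 2×5 + 0
The gcd is 5, not 1, hence no inverse exists.

no inverse exists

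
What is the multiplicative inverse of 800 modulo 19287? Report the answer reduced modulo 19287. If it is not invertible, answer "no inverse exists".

9089

Extended Euclidean algorithm:
19287 = 24×800 + 87
800 = 9×87 + 17
87 = 5×17 + 2
17 = 8×2 + 1
2 = 2×1 + 0
gcd = 1, so the inverse exists. Back-substitute:
1 = 17 − 8·2
1 = −8·87 + 41·17
1 = 41·800 − 377·87
1 = −377·19287 + 9089·800
So 800·9089 ≡ 1 (mod 19287).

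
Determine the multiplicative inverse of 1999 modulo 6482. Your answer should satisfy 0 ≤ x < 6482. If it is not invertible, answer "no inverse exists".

989

Run Euclid on (6482, 1999):
6482 = 3×1999 + 485
1999 = 4×485 + 59
485 = 8×59 + 13
59 = 4×13 + 7
13 = 1×7 + 6
7 = 1×6 + 1
6 = 6×1 + 0
gcd = 1, so the inverse exists. Back-substitute:
1 = 7 − 6
1 = −13 + 2·7
1 = 2·59 − 9·13
1 = −9·485 + 74·59
1 = 74·1999 − 305·485
1 = −305·6482 + 989·1999
So 1999·989 ≡ 1 (mod 6482).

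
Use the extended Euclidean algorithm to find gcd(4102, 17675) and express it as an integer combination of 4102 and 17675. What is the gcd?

7

Euclidean algorithm:
17675 = 4·4102 + 1267
4102 = 3·1267 + 301
1267 = 4·301 + 63
301 = 4·63 + 49
63 = 1·49 + 14
49 = 3·14 + 7
14 = 2·7 + 0
gcd(4102, 17675) = 7.
Express as a combination:
7 = 49 − 3·14
7 = −3·63 + 4·49
7 = 4·301 − 19·63
7 = −19·1267 + 80·301
7 = 80·4102 − 259·1267
7 = −259·17675 + 1116·4102
So 7 = (-259)·17675 + (1116)·4102.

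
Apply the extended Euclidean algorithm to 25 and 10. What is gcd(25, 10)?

5

Repeated division:
25 = 2·10 + 5
10 = 2·5 + 0
gcd(25, 10) = 5.
Working backward:
5 = 25 − 2·10
So 5 = (1)·25 + (-2)·10.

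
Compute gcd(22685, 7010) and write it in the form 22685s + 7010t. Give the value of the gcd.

5

Apply Euclid's algorithm to 22685 and 7010:
22685 = 3*7010 + 1655
7010 = 4*1655 + 390
1655 = 4*390 + 95
390 = 4*95 + 10
95 = 9*10 + 5
10 = 2*5 + 0
gcd(22685, 7010) = 5.
Back-substituting:
5 = 95 − 9·10
5 = −9·390 + 37·95
5 = 37·1655 − 157·390
5 = −157·7010 + 665·1655
5 = 665·22685 − 2152·7010
So 5 = (665)·22685 + (-2152)·7010.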